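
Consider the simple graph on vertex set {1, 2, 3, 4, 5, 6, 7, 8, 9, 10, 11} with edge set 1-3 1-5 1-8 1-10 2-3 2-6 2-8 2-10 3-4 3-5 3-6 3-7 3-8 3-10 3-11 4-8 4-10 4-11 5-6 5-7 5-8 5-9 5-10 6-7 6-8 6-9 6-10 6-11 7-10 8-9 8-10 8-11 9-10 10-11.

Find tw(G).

A width-4 tree decomposition is:
Bags: B1 = {3, 5, 6, 8, 10}  B2 = {3, 6, 8, 10, 11}  B3 = {3, 5, 6, 7, 10}  B4 = {3, 4, 8, 10, 11}  B5 = {2, 3, 6, 8, 10}  B6 = {1, 3, 5, 8, 10}  B7 = {5, 6, 8, 9, 10}
Tree: B1–B2, B1–B3, B2–B4, B1–B5, B1–B6, B1–B7
Every bag has size at most 5, so the width is 5 − 1 = 4 and tw(G) ≤ 4. Conversely, {5, 6, 8, 9, 10} is a clique of size 5, and the vertices of any clique must share a bag in every tree decomposition; so some bag has ≥ 5 vertices and tw(G) ≥ 4. The upper and lower bounds meet at 4, so that is the treewidth.

4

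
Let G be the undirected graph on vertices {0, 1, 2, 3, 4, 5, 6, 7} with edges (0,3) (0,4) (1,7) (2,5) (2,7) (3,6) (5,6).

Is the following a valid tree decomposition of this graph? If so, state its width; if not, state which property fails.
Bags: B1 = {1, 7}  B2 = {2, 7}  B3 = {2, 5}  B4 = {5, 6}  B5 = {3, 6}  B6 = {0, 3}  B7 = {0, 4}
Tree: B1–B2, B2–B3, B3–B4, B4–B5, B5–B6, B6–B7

Checking the three conditions: (i) the bags cover all of {0, 1, 2, 3, 4, 5, 6, 7}; (ii) for each edge, some bag contains both endpoints; (iii) the bags containing any fixed vertex form a subtree. All hold, so the decomposition is valid with width 2 − 1 = 1.

Yes; width 1.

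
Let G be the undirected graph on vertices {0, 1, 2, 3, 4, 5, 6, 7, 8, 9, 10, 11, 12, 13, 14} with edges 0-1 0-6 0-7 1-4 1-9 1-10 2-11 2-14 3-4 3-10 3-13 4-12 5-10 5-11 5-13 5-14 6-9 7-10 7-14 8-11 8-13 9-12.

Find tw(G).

A width-3 tree decomposition is:
Bags: B1 = {0, 6, 9, 12}  B2 = {0, 1, 9, 12}  B3 = {0, 1, 4, 12}  B4 = {0, 1, 4, 7}  B5 = {1, 4, 7, 10}  B6 = {3, 4, 7, 10}  B7 = {3, 7, 10, 14}  B8 = {3, 5, 10, 14}  B9 = {3, 5, 13, 14}  B10 = {2, 5, 13, 14}  B11 = {2, 5, 11, 13}  B12 = {2, 8, 11, 13}
Tree: B1–B2, B2–B3, B3–B4, B4–B5, B5–B6, B6–B7, B7–B8, B8–B9, B9–B10, B10–B11, B11–B12
Each bag holds 4 vertices, so the decomposition has width 3, which upper-bounds the treewidth. For the lower bound: the 4 vertex sets {6,9,12}, {0}, {1}, {3,4,7,10} are disjoint, each induces a connected subgraph, and every pair is joined by at least one edge of G. Contracting each set to a single vertex therefore yields K_{4} as a minor, and since treewidth is minor-monotone, tw(G) ≥ tw(K_{4}) = 3. The upper and lower bounds meet at 3, so that is the treewidth.

3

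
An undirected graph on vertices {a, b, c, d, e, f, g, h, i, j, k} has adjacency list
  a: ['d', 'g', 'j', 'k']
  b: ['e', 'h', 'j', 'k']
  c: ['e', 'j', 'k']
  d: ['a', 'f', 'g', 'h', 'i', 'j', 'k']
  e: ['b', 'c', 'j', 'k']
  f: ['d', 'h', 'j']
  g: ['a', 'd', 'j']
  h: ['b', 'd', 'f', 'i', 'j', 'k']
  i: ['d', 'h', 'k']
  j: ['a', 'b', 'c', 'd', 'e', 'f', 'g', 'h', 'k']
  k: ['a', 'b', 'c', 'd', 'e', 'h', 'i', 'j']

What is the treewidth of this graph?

3

A width-3 tree decomposition is:
Bags: B1 = {b, e, j, k}  B2 = {b, h, j, k}  B3 = {d, h, j, k}  B4 = {a, d, j, k}  B5 = {d, h, i, k}  B6 = {c, e, j, k}  B7 = {a, d, g, j}  B8 = {d, f, h, j}
Tree: B1–B2, B2–B3, B3–B4, B3–B5, B1–B6, B4–B7, B3–B8
Each bag holds 4 vertices, so the decomposition has width 3, which upper-bounds the treewidth. For the lower bound, the 4 vertices {a, d, g, j} are pairwise adjacent, and any tree decomposition puts a clique entirely inside one bag — forcing width ≥ 3. The upper and lower bounds meet at 3, so that is the treewidth.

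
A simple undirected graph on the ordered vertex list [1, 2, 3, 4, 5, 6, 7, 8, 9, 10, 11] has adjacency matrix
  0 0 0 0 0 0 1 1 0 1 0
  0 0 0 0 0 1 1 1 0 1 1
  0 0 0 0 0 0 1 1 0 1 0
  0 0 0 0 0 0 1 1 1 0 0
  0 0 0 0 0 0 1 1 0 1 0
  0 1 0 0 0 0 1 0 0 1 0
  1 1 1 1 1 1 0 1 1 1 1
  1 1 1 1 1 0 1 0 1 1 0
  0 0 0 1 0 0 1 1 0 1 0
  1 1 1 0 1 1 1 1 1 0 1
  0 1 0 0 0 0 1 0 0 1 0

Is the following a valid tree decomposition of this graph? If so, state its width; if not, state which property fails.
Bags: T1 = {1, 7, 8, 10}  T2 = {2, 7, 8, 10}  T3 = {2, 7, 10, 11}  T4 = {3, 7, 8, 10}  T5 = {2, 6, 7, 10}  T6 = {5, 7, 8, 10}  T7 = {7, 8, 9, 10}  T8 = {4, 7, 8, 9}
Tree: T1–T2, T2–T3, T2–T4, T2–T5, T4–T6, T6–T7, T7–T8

Yes; width 3.

Vertex coverage: the bags together contain {1, 2, 3, 4, 5, 6, 7, 8, 9, 10, 11}, the full vertex set. Edge coverage: each edge of G has both endpoints in at least one bag. Running intersection: for every vertex, the bags containing it form a connected subtree. All three properties hold, so this is a valid tree decomposition of width max|bag| − 1 = 3, and hence tw(G) ≤ 3.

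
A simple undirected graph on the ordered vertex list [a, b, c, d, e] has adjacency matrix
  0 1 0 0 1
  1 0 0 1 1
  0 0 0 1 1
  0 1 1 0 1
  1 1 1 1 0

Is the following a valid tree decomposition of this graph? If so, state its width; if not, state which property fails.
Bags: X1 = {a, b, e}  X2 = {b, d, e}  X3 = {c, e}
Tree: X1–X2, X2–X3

A tree decomposition must satisfy three properties: every vertex lies in some bag; for every edge, both endpoints lie together in some bag; and for every vertex, the bags containing it form a connected subtree. Here edge (d,c) lies in no bag, so the decomposition is invalid.

No — edge (d,c) lies in no bag.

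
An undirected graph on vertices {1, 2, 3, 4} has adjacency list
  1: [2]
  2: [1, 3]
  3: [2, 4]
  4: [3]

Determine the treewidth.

1

A width-1 tree decomposition is:
Bags: B1 = {1, 2}  B2 = {2, 3}  B3 = {3, 4}
Tree: B1–B2, B2–B3
The largest bag has 2 vertices, giving width 1; this decomposition certifies tw(G) ≤ 1. G has an edge, so its treewidth is at least 1. Therefore the treewidth is 1.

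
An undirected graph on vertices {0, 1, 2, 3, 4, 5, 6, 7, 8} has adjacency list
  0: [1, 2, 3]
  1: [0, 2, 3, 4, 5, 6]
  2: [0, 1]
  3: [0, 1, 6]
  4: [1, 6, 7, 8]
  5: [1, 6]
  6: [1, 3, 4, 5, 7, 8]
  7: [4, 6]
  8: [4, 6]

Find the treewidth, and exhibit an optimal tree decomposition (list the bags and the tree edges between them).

The largest bag has 3 vertices, giving width 2; this decomposition certifies tw(G) ≤ 2. On the other hand G contains the 3-clique {4, 6, 8}. A clique must lie in a single bag of any decomposition, so no decomposition can have width below 2. The upper and lower bounds meet at 2, so that is the treewidth.

Treewidth 2.
One optimal decomposition is:
Bags: B1 = {1, 3, 6}  B2 = {0, 1, 3}  B3 = {0, 1, 2}  B4 = {1, 4, 6}  B5 = {1, 5, 6}  B6 = {4, 6, 7}  B7 = {4, 6, 8}
Tree: B1–B2, B2–B3, B1–B4, B1–B5, B4–B6, B4–B7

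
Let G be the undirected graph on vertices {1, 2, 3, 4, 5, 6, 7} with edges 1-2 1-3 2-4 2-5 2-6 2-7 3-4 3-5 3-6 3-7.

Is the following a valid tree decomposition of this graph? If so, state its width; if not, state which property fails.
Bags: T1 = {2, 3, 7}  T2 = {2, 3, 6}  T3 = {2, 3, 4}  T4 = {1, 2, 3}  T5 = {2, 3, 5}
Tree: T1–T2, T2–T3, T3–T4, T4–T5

Checking the three conditions: (i) the bags cover all of {1, 2, 3, 4, 5, 6, 7}; (ii) for each edge, some bag contains both endpoints; (iii) the bags containing any fixed vertex form a subtree. All hold, so the decomposition is valid with width 3 − 1 = 2.

Yes; width 2.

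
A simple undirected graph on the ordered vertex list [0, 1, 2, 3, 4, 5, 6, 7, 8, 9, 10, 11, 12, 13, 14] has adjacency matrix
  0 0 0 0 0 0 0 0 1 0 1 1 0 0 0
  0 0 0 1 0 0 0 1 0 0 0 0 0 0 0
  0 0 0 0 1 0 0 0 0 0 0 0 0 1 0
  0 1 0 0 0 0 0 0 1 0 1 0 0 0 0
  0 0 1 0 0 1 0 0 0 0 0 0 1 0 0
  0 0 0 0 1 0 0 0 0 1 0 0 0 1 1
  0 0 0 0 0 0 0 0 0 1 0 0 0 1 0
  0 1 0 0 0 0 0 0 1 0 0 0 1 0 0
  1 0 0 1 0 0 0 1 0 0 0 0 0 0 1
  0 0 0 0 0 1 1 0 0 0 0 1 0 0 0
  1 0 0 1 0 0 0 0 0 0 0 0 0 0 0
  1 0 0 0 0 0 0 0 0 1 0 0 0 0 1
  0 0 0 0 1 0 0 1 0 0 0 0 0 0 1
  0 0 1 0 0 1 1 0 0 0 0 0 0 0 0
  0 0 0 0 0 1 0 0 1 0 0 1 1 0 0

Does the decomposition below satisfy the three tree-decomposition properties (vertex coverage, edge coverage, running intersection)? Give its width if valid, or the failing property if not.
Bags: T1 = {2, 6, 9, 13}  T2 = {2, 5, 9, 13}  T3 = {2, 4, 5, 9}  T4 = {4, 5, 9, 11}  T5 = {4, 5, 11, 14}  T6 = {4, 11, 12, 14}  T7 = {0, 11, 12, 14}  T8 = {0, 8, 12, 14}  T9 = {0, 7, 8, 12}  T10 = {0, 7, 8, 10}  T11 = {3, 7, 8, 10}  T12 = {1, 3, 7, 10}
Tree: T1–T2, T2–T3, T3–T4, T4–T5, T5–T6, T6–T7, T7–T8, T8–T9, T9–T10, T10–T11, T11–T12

Yes; width 3.

Checking the three conditions: (i) the bags cover all of {0, 1, 2, 3, 4, 5, 6, 7, 8, 9, 10, 11, 12, 13, 14}; (ii) for each edge, some bag contains both endpoints; (iii) the bags containing any fixed vertex form a subtree. All hold, so the decomposition is valid with width 4 − 1 = 3.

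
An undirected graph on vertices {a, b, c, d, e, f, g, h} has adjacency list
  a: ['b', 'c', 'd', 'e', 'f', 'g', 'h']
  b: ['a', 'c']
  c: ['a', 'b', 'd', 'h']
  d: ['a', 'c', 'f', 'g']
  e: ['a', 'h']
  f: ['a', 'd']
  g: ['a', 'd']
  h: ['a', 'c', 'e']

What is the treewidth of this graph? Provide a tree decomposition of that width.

Each bag holds 3 vertices, so the decomposition has width 2, which upper-bounds the treewidth. On the other hand G contains the 3-clique {a, d, g}. A clique must lie in a single bag of any decomposition, so no decomposition can have width below 2. Combining the bounds, tw(G) = 2.

Treewidth 2.
One such decomposition:
Bags: B1 = {a, d, f}  B2 = {a, c, d}  B3 = {a, b, c}  B4 = {a, c, h}  B5 = {a, d, g}  B6 = {a, e, h}
Tree: B1–B2, B2–B3, B3–B4, B1–B5, B4–B6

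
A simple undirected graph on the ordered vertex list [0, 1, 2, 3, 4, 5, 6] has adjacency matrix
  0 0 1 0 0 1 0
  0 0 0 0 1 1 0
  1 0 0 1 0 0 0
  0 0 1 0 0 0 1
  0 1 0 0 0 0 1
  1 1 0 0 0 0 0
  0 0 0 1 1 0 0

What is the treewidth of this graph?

A width-2 tree decomposition is:
Bags: B1 = {2, 3, 6}  B2 = {0, 2, 6}  B3 = {0, 5, 6}  B4 = {1, 5, 6}  B5 = {1, 4, 6}
Tree: B1–B2, B2–B3, B3–B4, B4–B5
Each bag holds 3 vertices, so the decomposition has width 2, which upper-bounds the treewidth. For the lower bound, G contains the cycle 6–3–2–0–5–1–4–6, so G is not a forest; only forests have treewidth ≤ 1, hence tw(G) ≥ 2. Hence tw(G) = 2 exactly.

2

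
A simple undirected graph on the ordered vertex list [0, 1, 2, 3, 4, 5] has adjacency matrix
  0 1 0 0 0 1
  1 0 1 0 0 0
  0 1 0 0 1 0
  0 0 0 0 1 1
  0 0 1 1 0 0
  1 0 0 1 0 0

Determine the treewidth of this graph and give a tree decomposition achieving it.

The largest bag has 3 vertices, giving width 2; this decomposition certifies tw(G) ≤ 2. For the lower bound, G contains the cycle 5–3–4–2–1–0–5, so G is not a forest; only forests have treewidth ≤ 1, hence tw(G) ≥ 2. Therefore the treewidth is 2.

Treewidth 2.
Bags: B1 = {3, 4, 5}  B2 = {2, 4, 5}  B3 = {1, 2, 5}  B4 = {0, 1, 5}
Tree: B1–B2, B2–B3, B3–B4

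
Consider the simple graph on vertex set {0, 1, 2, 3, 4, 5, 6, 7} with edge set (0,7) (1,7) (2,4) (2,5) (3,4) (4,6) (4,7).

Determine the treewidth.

A width-1 tree decomposition is:
Bags: B1 = {0, 7}  B2 = {1, 7}  B3 = {4, 7}  B4 = {4, 6}  B5 = {2, 4}  B6 = {2, 5}  B7 = {3, 4}
Tree: B1–B2, B1–B3, B3–B4, B3–B5, B5–B6, B5–B7
Each bag holds 2 vertices, so the decomposition has width 1, which upper-bounds the treewidth. Any graph with an edge has treewidth ≥ 1, and G has the edge 7–0. The upper and lower bounds meet at 1, so that is the treewidth.

1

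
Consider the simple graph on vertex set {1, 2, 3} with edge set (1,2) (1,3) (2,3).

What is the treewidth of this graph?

2

A width-2 tree decomposition is:
Bags: B1 = {1, 2, 3}
Tree: (single bag)
A single bag containing all 3 vertices is trivially a valid decomposition of width 2. For the lower bound, the 3 vertices {1, 2, 3} are pairwise adjacent, and any tree decomposition puts a clique entirely inside one bag — forcing width ≥ 2. The upper and lower bounds meet at 2, so that is the treewidth.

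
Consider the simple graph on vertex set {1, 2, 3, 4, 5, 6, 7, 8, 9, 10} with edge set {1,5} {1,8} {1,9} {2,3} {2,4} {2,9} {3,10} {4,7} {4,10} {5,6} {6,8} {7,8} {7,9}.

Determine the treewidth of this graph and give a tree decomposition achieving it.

Treewidth 2.
Bags: B1 = {2, 3, 10}  B2 = {2, 4, 10}  B3 = {2, 4, 9}  B4 = {4, 7, 9}  B5 = {1, 7, 9}  B6 = {1, 7, 8}  B7 = {1, 5, 8}  B8 = {5, 6, 8}
Tree: B1–B2, B2–B3, B3–B4, B4–B5, B5–B6, B6–B7, B7–B8

Each bag holds 3 vertices, so the decomposition has width 2, which upper-bounds the treewidth. For the lower bound, G contains the cycle 3–10–4–2–3, so G is not a forest; only forests have treewidth ≤ 1, hence tw(G) ≥ 2. Therefore the treewidth is 2.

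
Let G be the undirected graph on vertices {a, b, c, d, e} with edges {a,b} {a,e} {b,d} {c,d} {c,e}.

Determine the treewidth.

A width-2 tree decomposition is:
Bags: B1 = {c, d, e}  B2 = {b, d, e}  B3 = {a, b, e}
Tree: B1–B2, B2–B3
Every bag has size at most 3, so the width is 3 − 1 = 2 and tw(G) ≤ 2. The edges e–c–d–b–a–e form a cycle, so G is not a tree and its treewidth is at least 2. Hence tw(G) = 2 exactly.

2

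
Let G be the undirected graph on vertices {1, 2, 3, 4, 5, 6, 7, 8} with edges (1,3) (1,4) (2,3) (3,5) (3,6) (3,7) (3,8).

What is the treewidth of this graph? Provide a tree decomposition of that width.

Treewidth 1.
One such decomposition:
Bags: B1 = {3, 6}  B2 = {2, 3}  B3 = {1, 3}  B4 = {3, 7}  B5 = {1, 4}  B6 = {3, 8}  B7 = {3, 5}
Tree: B1–B2, B1–B3, B3–B4, B3–B5, B2–B6, B4–B7

The largest bag has 2 vertices, giving width 1; this decomposition certifies tw(G) ≤ 1. Since G has at least one edge (e.g. 3–6), it is not an edgeless graph, so tw(G) ≥ 1. Hence tw(G) = 1 exactly.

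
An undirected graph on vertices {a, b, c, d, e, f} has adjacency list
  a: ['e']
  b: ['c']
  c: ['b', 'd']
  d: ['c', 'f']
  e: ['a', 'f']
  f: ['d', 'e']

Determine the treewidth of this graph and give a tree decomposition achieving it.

Treewidth 1.
Bags: B1 = {b, c}  B2 = {c, d}  B3 = {d, f}  B4 = {e, f}  B5 = {a, e}
Tree: B1–B2, B2–B3, B3–B4, B4–B5

Every bag has size at most 2, so the width is 2 − 1 = 1 and tw(G) ≤ 1. Since G has at least one edge (e.g. b–c), it is not an edgeless graph, so tw(G) ≥ 1. Hence tw(G) = 1 exactly.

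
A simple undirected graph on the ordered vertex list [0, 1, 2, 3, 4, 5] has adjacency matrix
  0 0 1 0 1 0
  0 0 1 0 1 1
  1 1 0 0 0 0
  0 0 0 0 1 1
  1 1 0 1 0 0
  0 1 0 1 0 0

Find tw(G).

A width-2 tree decomposition is:
Bags: B1 = {1, 3, 5}  B2 = {1, 3, 4}  B3 = {1, 2, 4}  B4 = {0, 2, 4}
Tree: B1–B2, B2–B3, B3–B4
The largest bag has 3 vertices, giving width 2; this decomposition certifies tw(G) ≤ 2. Since 5–3–4–1–5 is a cycle in G, G is not acyclic. Forests are exactly the graphs of treewidth ≤ 1, so tw(G) ≥ 2. Hence tw(G) = 2 exactly.

2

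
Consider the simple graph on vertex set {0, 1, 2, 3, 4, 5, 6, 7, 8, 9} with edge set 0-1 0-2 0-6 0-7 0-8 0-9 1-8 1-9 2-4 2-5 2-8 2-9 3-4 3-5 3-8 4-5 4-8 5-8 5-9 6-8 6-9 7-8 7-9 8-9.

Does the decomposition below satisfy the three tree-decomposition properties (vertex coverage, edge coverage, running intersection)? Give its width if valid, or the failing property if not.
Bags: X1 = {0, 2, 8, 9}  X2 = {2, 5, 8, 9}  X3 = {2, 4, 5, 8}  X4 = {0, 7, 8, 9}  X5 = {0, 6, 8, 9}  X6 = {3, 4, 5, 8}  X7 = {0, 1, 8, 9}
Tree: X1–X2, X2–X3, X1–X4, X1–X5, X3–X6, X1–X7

Yes; width 3.

Every vertex of G appears in some bag (union = {0, 1, 2, 3, 4, 5, 6, 7, 8, 9}); every edge is covered by a bag; and for each vertex v the set of bags containing v is connected in the bag tree. The decomposition is therefore valid. The largest bag has 4 vertices, so the width is 3.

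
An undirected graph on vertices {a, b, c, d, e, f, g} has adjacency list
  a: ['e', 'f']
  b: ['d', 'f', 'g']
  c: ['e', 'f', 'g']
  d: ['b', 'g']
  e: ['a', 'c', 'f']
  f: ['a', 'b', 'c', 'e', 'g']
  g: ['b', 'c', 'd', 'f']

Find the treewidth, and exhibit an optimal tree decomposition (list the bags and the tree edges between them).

Treewidth 2.
Bags: B1 = {c, f, g}  B2 = {b, f, g}  B3 = {c, e, f}  B4 = {a, e, f}  B5 = {b, d, g}
Tree: B1–B2, B1–B3, B3–B4, B2–B5

Every bag has size at most 3, so the width is 3 − 1 = 2 and tw(G) ≤ 2. Conversely, {b, d, g} is a clique of size 3, and the vertices of any clique must share a bag in every tree decomposition; so some bag has ≥ 3 vertices and tw(G) ≥ 2. Combining the bounds, tw(G) = 2.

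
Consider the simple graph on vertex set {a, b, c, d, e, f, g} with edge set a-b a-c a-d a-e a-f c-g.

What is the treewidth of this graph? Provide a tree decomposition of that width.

Every bag has size at most 2, so the width is 2 − 1 = 1 and tw(G) ≤ 1. Since G has at least one edge (e.g. a–e), it is not an edgeless graph, so tw(G) ≥ 1. The upper and lower bounds meet at 1, so that is the treewidth.

Treewidth 1.
One such decomposition:
Bags: B1 = {a, e}  B2 = {a, f}  B3 = {a, d}  B4 = {a, c}  B5 = {c, g}  B6 = {a, b}
Tree: B1–B2, B2–B3, B3–B4, B4–B5, B3–B6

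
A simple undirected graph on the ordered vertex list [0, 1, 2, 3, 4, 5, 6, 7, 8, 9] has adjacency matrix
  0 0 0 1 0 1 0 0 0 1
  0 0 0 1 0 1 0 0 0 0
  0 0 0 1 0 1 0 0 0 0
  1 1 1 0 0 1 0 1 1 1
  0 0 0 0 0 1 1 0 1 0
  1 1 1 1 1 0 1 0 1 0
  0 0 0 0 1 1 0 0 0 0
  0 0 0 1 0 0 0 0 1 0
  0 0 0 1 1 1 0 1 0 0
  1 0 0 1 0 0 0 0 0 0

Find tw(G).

2

A width-2 tree decomposition is:
Bags: B1 = {0, 3, 9}  B2 = {0, 3, 5}  B3 = {3, 5, 8}  B4 = {4, 5, 8}  B5 = {1, 3, 5}  B6 = {2, 3, 5}  B7 = {3, 7, 8}  B8 = {4, 5, 6}
Tree: B1–B2, B2–B3, B3–B4, B2–B5, B3–B6, B3–B7, B4–B8
The largest bag has 3 vertices, giving width 2; this decomposition certifies tw(G) ≤ 2. For the lower bound, the 3 vertices {0, 3, 9} are pairwise adjacent, and any tree decomposition puts a clique entirely inside one bag — forcing width ≥ 2. Therefore the treewidth is 2.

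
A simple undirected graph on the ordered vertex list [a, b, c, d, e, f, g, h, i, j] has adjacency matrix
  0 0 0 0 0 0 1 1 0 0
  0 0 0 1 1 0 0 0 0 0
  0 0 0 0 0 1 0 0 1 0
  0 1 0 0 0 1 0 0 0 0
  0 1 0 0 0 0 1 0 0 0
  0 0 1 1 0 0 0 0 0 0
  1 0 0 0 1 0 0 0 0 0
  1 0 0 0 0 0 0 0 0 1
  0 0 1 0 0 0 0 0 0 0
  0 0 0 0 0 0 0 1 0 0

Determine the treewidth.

A width-1 tree decomposition is:
Bags: B1 = {h, j}  B2 = {a, h}  B3 = {a, g}  B4 = {e, g}  B5 = {b, e}  B6 = {b, d}  B7 = {d, f}  B8 = {c, f}  B9 = {c, i}
Tree: B1–B2, B2–B3, B3–B4, B4–B5, B5–B6, B6–B7, B7–B8, B8–B9
The largest bag has 2 vertices, giving width 1; this decomposition certifies tw(G) ≤ 1. Since G has at least one edge (e.g. j–h), it is not an edgeless graph, so tw(G) ≥ 1. The upper and lower bounds meet at 1, so that is the treewidth.

1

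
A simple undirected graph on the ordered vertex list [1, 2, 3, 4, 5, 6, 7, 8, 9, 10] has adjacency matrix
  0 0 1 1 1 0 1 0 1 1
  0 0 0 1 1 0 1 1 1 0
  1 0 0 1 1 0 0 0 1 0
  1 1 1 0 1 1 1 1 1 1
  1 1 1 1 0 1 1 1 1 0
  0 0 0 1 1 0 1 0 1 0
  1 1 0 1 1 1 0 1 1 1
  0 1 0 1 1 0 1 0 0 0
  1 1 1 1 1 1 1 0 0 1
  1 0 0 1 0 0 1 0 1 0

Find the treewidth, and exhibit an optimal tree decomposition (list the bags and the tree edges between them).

Treewidth 4.
One such decomposition:
Bags: B1 = {1, 4, 5, 7, 9}  B2 = {4, 5, 6, 7, 9}  B3 = {1, 3, 4, 5, 9}  B4 = {2, 4, 5, 7, 9}  B5 = {2, 4, 5, 7, 8}  B6 = {1, 4, 7, 9, 10}
Tree: B1–B2, B1–B3, B2–B4, B4–B5, B1–B6

Every bag has size at most 5, so the width is 5 − 1 = 4 and tw(G) ≤ 4. On the other hand G contains the 5-clique {1, 4, 7, 9, 10}. A clique must lie in a single bag of any decomposition, so no decomposition can have width below 4. Combining the bounds, tw(G) = 4.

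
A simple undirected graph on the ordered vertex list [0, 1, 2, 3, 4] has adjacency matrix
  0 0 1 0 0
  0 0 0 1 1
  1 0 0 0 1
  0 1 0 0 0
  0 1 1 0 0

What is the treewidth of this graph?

1

A width-1 tree decomposition is:
Bags: B1 = {1, 3}  B2 = {1, 4}  B3 = {2, 4}  B4 = {0, 2}
Tree: B1–B2, B2–B3, B3–B4
Every bag has size at most 2, so the width is 2 − 1 = 1 and tw(G) ≤ 1. Any graph with an edge has treewidth ≥ 1, and G has the edge 3–1. Combining the bounds, tw(G) = 1.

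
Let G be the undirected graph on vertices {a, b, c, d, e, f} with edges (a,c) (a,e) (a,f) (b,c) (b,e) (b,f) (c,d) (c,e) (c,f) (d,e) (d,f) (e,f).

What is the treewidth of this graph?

3

A width-3 tree decomposition is:
Bags: B1 = {c, d, e, f}  B2 = {b, c, e, f}  B3 = {a, c, e, f}
Tree: B1–B2, B2–B3
Each bag holds 4 vertices, so the decomposition has width 3, which upper-bounds the treewidth. For the lower bound, the 4 vertices {c, d, e, f} are pairwise adjacent, and any tree decomposition puts a clique entirely inside one bag — forcing width ≥ 3. Hence tw(G) = 3 exactly.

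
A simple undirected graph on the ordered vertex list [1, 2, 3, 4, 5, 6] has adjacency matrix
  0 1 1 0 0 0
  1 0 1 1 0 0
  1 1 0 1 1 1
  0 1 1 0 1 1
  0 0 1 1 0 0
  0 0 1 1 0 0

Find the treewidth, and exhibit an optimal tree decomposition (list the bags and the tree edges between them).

Treewidth 2.
One optimal decomposition is:
Bags: B1 = {2, 3, 4}  B2 = {1, 2, 3}  B3 = {3, 4, 5}  B4 = {3, 4, 6}
Tree: B1–B2, B1–B3, B3–B4

The largest bag has 3 vertices, giving width 2; this decomposition certifies tw(G) ≤ 2. On the other hand G contains the 3-clique {1, 2, 3}. A clique must lie in a single bag of any decomposition, so no decomposition can have width below 2. Therefore the treewidth is 2.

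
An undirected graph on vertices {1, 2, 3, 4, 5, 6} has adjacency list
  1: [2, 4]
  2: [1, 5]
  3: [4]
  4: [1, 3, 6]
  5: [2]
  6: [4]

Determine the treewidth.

A width-1 tree decomposition is:
Bags: B1 = {1, 2}  B2 = {1, 4}  B3 = {3, 4}  B4 = {4, 6}  B5 = {2, 5}
Tree: B1–B2, B2–B3, B3–B4, B1–B5
The largest bag has 2 vertices, giving width 1; this decomposition certifies tw(G) ≤ 1. Since G has at least one edge (e.g. 1–2), it is not an edgeless graph, so tw(G) ≥ 1. Combining the bounds, tw(G) = 1.

1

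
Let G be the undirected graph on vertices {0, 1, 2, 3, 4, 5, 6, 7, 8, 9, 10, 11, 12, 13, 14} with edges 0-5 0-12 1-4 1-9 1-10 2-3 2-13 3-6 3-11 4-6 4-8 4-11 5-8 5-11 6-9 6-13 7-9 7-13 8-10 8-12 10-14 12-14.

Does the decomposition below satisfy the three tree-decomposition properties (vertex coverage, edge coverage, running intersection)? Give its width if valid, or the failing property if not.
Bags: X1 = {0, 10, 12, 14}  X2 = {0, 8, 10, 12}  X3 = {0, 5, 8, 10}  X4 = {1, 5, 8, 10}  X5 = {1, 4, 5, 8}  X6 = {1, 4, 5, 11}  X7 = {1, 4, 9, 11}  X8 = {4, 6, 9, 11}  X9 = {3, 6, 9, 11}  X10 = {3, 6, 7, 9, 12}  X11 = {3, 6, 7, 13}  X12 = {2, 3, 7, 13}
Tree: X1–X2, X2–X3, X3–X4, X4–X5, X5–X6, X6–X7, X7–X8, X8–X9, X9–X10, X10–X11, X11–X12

A tree decomposition must satisfy three properties: every vertex lies in some bag; for every edge, both endpoints lie together in some bag; and for every vertex, the bags containing it form a connected subtree. Here bags containing vertex 12 are not connected in the tree, so the decomposition is invalid.

No — bags containing vertex 12 are not connected in the tree.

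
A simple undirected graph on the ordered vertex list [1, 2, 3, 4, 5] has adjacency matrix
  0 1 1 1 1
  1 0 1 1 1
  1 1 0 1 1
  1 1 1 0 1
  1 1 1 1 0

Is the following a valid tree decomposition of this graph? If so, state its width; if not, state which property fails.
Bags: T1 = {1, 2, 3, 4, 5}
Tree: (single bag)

Vertex coverage: the bags together contain {1, 2, 3, 4, 5}, the full vertex set. Edge coverage: each edge of G has both endpoints in at least one bag. Running intersection: for every vertex, the bags containing it form a connected subtree. All three properties hold, so this is a valid tree decomposition of width max|bag| − 1 = 4, and hence tw(G) ≤ 4.

Yes; width 4.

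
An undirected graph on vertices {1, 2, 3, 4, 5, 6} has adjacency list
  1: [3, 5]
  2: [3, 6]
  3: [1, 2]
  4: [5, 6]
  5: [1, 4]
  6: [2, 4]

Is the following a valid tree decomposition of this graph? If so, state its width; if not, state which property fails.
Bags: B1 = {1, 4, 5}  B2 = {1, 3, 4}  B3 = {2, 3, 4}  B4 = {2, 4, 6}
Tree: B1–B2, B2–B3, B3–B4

Every vertex of G appears in some bag (union = {1, 2, 3, 4, 5, 6}); every edge is covered by a bag; and for each vertex v the set of bags containing v is connected in the bag tree. The decomposition is therefore valid. The largest bag has 3 vertices, so the width is 2.

Yes; width 2.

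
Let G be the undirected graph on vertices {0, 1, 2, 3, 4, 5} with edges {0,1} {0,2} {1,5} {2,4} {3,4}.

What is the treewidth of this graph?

A width-1 tree decomposition is:
Bags: B1 = {3, 4}  B2 = {2, 4}  B3 = {0, 2}  B4 = {0, 1}  B5 = {1, 5}
Tree: B1–B2, B2–B3, B3–B4, B4–B5
Every bag has size at most 2, so the width is 2 − 1 = 1 and tw(G) ≤ 1. G has an edge, so its treewidth is at least 1. Combining the bounds, tw(G) = 1.

1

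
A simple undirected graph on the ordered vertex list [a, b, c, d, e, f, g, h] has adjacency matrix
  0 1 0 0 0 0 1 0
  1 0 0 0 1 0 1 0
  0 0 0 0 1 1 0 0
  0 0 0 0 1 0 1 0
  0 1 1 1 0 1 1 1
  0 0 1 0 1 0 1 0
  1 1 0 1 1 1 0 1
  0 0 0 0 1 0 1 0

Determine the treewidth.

A width-2 tree decomposition is:
Bags: B1 = {e, f, g}  B2 = {e, g, h}  B3 = {d, e, g}  B4 = {b, e, g}  B5 = {a, b, g}  B6 = {c, e, f}
Tree: B1–B2, B2–B3, B1–B4, B4–B5, B1–B6
The largest bag has 3 vertices, giving width 2; this decomposition certifies tw(G) ≤ 2. Conversely, {d, e, g} is a clique of size 3, and the vertices of any clique must share a bag in every tree decomposition; so some bag has ≥ 3 vertices and tw(G) ≥ 2. Hence tw(G) = 2 exactly.

2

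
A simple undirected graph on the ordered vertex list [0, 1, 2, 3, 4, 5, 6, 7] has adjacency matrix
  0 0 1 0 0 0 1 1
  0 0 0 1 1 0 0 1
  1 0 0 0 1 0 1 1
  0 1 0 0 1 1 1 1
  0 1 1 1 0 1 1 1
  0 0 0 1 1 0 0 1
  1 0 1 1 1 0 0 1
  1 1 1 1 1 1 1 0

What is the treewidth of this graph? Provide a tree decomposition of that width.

Each bag holds 4 vertices, so the decomposition has width 3, which upper-bounds the treewidth. For the lower bound, the 4 vertices {0, 2, 6, 7} are pairwise adjacent, and any tree decomposition puts a clique entirely inside one bag — forcing width ≥ 3. Therefore the treewidth is 3.

Treewidth 3.
Bags: B1 = {3, 4, 6, 7}  B2 = {1, 3, 4, 7}  B3 = {2, 4, 6, 7}  B4 = {3, 4, 5, 7}  B5 = {0, 2, 6, 7}
Tree: B1–B2, B1–B3, B2–B4, B3–B5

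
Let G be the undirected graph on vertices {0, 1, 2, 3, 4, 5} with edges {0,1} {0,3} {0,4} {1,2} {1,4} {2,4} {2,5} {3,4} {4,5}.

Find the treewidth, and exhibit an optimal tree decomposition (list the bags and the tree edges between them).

Treewidth 2.
One optimal decomposition is:
Bags: B1 = {0, 1, 4}  B2 = {1, 2, 4}  B3 = {0, 3, 4}  B4 = {2, 4, 5}
Tree: B1–B2, B1–B3, B2–B4

Each bag holds 3 vertices, so the decomposition has width 2, which upper-bounds the treewidth. On the other hand G contains the 3-clique {0, 1, 4}. A clique must lie in a single bag of any decomposition, so no decomposition can have width below 2. Combining the bounds, tw(G) = 2.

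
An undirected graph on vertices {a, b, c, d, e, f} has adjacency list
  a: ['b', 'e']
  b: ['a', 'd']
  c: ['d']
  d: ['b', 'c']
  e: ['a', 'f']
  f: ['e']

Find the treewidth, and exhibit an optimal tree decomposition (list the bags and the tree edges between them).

The largest bag has 2 vertices, giving width 1; this decomposition certifies tw(G) ≤ 1. Any graph with an edge has treewidth ≥ 1, and G has the edge c–d. Combining the bounds, tw(G) = 1.

Treewidth 1.
One optimal decomposition is:
Bags: B1 = {c, d}  B2 = {b, d}  B3 = {a, b}  B4 = {a, e}  B5 = {e, f}
Tree: B1–B2, B2–B3, B3–B4, B4–B5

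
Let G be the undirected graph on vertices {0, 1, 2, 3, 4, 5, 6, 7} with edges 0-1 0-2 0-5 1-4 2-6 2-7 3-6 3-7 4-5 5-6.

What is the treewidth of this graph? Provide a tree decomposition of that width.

Every bag has size at most 3, so the width is 3 − 1 = 2 and tw(G) ≤ 2. The edges 1–4–5–0–1 form a cycle, so G is not a tree and its treewidth is at least 2. The upper and lower bounds meet at 2, so that is the treewidth.

Treewidth 2.
One optimal decomposition is:
Bags: B1 = {0, 1, 4}  B2 = {0, 4, 5}  B3 = {0, 2, 5}  B4 = {2, 5, 6}  B5 = {2, 6, 7}  B6 = {3, 6, 7}
Tree: B1–B2, B2–B3, B3–B4, B4–B5, B5–B6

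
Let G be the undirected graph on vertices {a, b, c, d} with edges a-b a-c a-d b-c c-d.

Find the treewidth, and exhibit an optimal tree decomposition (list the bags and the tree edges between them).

The largest bag has 3 vertices, giving width 2; this decomposition certifies tw(G) ≤ 2. On the other hand G contains the 3-clique {a, c, d}. A clique must lie in a single bag of any decomposition, so no decomposition can have width below 2. Hence tw(G) = 2 exactly.

Treewidth 2.
Bags: B1 = {a, c, d}  B2 = {a, b, c}
Tree: B1–B2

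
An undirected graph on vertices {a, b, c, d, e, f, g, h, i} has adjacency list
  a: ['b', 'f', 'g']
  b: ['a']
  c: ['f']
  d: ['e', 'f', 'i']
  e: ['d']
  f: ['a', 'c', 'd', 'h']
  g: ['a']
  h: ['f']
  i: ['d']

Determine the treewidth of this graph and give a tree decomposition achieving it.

Treewidth 1.
Bags: B1 = {a, f}  B2 = {d, f}  B3 = {a, b}  B4 = {d, i}  B5 = {a, g}  B6 = {c, f}  B7 = {f, h}  B8 = {d, e}
Tree: B1–B2, B1–B3, B2–B4, B3–B5, B2–B6, B2–B7, B4–B8

Each bag holds 2 vertices, so the decomposition has width 1, which upper-bounds the treewidth. Since G has at least one edge (e.g. a–f), it is not an edgeless graph, so tw(G) ≥ 1. The upper and lower bounds meet at 1, so that is the treewidth.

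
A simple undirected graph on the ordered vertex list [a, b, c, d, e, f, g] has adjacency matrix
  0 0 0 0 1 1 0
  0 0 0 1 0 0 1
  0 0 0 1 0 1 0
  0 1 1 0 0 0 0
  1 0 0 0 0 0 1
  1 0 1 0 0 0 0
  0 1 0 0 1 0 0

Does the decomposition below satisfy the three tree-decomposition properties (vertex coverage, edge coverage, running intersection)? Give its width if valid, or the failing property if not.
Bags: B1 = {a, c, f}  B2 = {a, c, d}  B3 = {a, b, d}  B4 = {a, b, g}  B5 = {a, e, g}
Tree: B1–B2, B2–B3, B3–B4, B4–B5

Every vertex of G appears in some bag (union = {a, b, c, d, e, f, g}); every edge is covered by a bag; and for each vertex v the set of bags containing v is connected in the bag tree. The decomposition is therefore valid. The largest bag has 3 vertices, so the width is 2.

Yes; width 2.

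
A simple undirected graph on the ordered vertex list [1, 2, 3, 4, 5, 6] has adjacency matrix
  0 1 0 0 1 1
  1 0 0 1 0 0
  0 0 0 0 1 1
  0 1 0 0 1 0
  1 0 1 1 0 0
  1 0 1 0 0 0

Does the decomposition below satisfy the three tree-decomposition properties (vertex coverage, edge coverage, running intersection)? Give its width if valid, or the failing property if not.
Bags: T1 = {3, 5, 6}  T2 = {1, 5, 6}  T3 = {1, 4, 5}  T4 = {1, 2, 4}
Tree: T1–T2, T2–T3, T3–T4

Vertex coverage: the bags together contain {1, 2, 3, 4, 5, 6}, the full vertex set. Edge coverage: each edge of G has both endpoints in at least one bag. Running intersection: for every vertex, the bags containing it form a connected subtree. All three properties hold, so this is a valid tree decomposition of width max|bag| − 1 = 2, and hence tw(G) ≤ 2.

Yes; width 2.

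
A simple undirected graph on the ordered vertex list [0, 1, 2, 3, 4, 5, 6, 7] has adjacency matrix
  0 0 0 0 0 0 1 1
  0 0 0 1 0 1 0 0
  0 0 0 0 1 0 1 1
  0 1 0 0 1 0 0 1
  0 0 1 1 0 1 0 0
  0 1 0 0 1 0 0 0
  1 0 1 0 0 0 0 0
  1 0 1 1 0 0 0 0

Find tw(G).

A width-2 tree decomposition is:
Bags: B1 = {1, 3, 5}  B2 = {3, 4, 5}  B3 = {3, 4, 7}  B4 = {2, 4, 7}  B5 = {0, 2, 7}  B6 = {0, 2, 6}
Tree: B1–B2, B2–B3, B3–B4, B4–B5, B5–B6
The largest bag has 3 vertices, giving width 2; this decomposition certifies tw(G) ≤ 2. The edges 1–5–4–3–1 form a cycle, so G is not a tree and its treewidth is at least 2. Combining the bounds, tw(G) = 2.

2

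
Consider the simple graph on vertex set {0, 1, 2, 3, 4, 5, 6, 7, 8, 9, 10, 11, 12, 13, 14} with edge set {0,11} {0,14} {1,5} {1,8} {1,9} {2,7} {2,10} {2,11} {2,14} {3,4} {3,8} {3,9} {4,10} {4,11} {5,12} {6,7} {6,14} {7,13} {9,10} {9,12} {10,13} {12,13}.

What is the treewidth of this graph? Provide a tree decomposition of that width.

Treewidth 3.
One such decomposition:
Bags: B1 = {0, 6, 7, 14}  B2 = {0, 2, 7, 14}  B3 = {0, 2, 7, 11}  B4 = {2, 7, 11, 13}  B5 = {2, 10, 11, 13}  B6 = {4, 10, 11, 13}  B7 = {4, 10, 12, 13}  B8 = {4, 9, 10, 12}  B9 = {3, 4, 9, 12}  B10 = {3, 5, 9, 12}  B11 = {1, 3, 5, 9}  B12 = {1, 3, 5, 8}
Tree: B1–B2, B2–B3, B3–B4, B4–B5, B5–B6, B6–B7, B7–B8, B8–B9, B9–B10, B10–B11, B11–B12

The largest bag has 4 vertices, giving width 3; this decomposition certifies tw(G) ≤ 3. For the lower bound: the 4 vertex sets {0,6,14}, {7}, {2}, {4,10,11,13} are disjoint, each induces a connected subgraph, and every pair is joined by at least one edge of G. Contracting each set to a single vertex therefore yields K_{4} as a minor, and since treewidth is minor-monotone, tw(G) ≥ tw(K_{4}) = 3. The upper and lower bounds meet at 3, so that is the treewidth.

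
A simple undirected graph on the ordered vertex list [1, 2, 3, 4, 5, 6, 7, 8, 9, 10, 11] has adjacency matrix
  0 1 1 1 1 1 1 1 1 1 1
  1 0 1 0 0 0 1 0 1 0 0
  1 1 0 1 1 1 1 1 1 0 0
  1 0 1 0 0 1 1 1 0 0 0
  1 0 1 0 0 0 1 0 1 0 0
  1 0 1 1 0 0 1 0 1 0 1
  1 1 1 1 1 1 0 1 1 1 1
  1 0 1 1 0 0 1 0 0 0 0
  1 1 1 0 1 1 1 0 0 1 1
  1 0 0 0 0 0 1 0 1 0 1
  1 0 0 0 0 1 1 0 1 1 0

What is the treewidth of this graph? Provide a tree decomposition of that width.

Treewidth 4.
Bags: B1 = {1, 6, 7, 9, 11}  B2 = {1, 3, 6, 7, 9}  B3 = {1, 3, 4, 6, 7}  B4 = {1, 2, 3, 7, 9}  B5 = {1, 3, 4, 7, 8}  B6 = {1, 3, 5, 7, 9}  B7 = {1, 7, 9, 10, 11}
Tree: B1–B2, B2–B3, B2–B4, B3–B5, B4–B6, B1–B7

Every bag has size at most 5, so the width is 5 − 1 = 4 and tw(G) ≤ 4. On the other hand G contains the 5-clique {1, 7, 9, 10, 11}. A clique must lie in a single bag of any decomposition, so no decomposition can have width below 4. The upper and lower bounds meet at 4, so that is the treewidth.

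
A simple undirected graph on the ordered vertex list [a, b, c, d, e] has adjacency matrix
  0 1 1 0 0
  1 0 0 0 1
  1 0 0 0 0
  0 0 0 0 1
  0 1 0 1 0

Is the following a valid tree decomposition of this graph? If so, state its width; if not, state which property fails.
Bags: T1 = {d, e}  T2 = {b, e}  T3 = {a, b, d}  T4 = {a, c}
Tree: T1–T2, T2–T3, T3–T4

No — bags containing vertex d are not connected in the tree.

A tree decomposition must satisfy three properties: every vertex lies in some bag; for every edge, both endpoints lie together in some bag; and for every vertex, the bags containing it form a connected subtree. Here bags containing vertex d are not connected in the tree, so the decomposition is invalid.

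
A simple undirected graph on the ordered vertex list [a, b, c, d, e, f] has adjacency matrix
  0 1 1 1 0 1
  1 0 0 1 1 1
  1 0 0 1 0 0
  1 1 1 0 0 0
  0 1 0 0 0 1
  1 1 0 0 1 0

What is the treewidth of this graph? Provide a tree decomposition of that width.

Treewidth 2.
One optimal decomposition is:
Bags: B1 = {a, b, f}  B2 = {a, b, d}  B3 = {b, e, f}  B4 = {a, c, d}
Tree: B1–B2, B1–B3, B2–B4

The largest bag has 3 vertices, giving width 2; this decomposition certifies tw(G) ≤ 2. Conversely, {b, e, f} is a clique of size 3, and the vertices of any clique must share a bag in every tree decomposition; so some bag has ≥ 3 vertices and tw(G) ≥ 2. Hence tw(G) = 2 exactly.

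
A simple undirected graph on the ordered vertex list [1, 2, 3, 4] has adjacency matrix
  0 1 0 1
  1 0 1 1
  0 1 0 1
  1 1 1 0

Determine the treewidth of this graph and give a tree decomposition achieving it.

The largest bag has 3 vertices, giving width 2; this decomposition certifies tw(G) ≤ 2. For the lower bound, the 3 vertices {1, 2, 4} are pairwise adjacent, and any tree decomposition puts a clique entirely inside one bag — forcing width ≥ 2. Combining the bounds, tw(G) = 2.

Treewidth 2.
One optimal decomposition is:
Bags: B1 = {2, 3, 4}  B2 = {1, 2, 4}
Tree: B1–B2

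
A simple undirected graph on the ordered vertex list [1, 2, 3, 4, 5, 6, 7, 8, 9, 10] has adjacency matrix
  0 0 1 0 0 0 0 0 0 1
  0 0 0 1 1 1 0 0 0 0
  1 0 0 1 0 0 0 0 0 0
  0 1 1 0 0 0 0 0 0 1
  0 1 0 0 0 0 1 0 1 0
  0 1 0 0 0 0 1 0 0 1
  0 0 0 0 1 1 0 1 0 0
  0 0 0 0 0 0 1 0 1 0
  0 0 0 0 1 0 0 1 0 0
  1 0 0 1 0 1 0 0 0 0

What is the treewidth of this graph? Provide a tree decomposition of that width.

Treewidth 2.
One such decomposition:
Bags: B1 = {7, 8, 9}  B2 = {5, 7, 9}  B3 = {5, 6, 7}  B4 = {2, 5, 6}  B5 = {2, 6, 10}  B6 = {2, 4, 10}  B7 = {1, 4, 10}  B8 = {1, 3, 4}
Tree: B1–B2, B2–B3, B3–B4, B4–B5, B5–B6, B6–B7, B7–B8

The largest bag has 3 vertices, giving width 2; this decomposition certifies tw(G) ≤ 2. For the lower bound, G contains the cycle 8–9–5–7–8, so G is not a forest; only forests have treewidth ≤ 1, hence tw(G) ≥ 2. Combining the bounds, tw(G) = 2.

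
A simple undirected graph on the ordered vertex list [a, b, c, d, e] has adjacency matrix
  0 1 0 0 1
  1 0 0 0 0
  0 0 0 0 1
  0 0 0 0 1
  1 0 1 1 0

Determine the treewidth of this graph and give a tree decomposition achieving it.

Treewidth 1.
One such decomposition:
Bags: B1 = {a, e}  B2 = {c, e}  B3 = {a, b}  B4 = {d, e}
Tree: B1–B2, B1–B3, B1–B4

Each bag holds 2 vertices, so the decomposition has width 1, which upper-bounds the treewidth. G has an edge, so its treewidth is at least 1. Combining the bounds, tw(G) = 1.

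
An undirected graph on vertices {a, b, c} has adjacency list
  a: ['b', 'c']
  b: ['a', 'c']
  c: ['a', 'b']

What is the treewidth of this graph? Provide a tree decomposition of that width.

A single bag containing all 3 vertices is trivially a valid decomposition of width 2. Conversely, {a, b, c} is a clique of size 3, and the vertices of any clique must share a bag in every tree decomposition; so some bag has ≥ 3 vertices and tw(G) ≥ 2. The upper and lower bounds meet at 2, so that is the treewidth.

Treewidth 2.
Bags: B1 = {a, b, c}
Tree: (single bag)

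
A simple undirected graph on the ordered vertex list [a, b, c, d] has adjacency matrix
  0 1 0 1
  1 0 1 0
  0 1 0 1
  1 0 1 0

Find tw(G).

A width-2 tree decomposition is:
Bags: B1 = {a, b, c}  B2 = {a, c, d}
Tree: B1–B2
The largest bag has 3 vertices, giving width 2; this decomposition certifies tw(G) ≤ 2. The edges a–b–c–d–a form a cycle, so G is not a tree and its treewidth is at least 2. The upper and lower bounds meet at 2, so that is the treewidth.

2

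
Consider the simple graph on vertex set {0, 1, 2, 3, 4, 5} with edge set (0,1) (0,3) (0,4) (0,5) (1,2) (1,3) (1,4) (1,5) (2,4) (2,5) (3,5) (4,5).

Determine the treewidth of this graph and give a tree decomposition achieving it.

Treewidth 3.
Bags: B1 = {0, 1, 3, 5}  B2 = {0, 1, 4, 5}  B3 = {1, 2, 4, 5}
Tree: B1–B2, B2–B3

The largest bag has 4 vertices, giving width 3; this decomposition certifies tw(G) ≤ 3. For the lower bound, the 4 vertices {0, 1, 3, 5} are pairwise adjacent, and any tree decomposition puts a clique entirely inside one bag — forcing width ≥ 3. Therefore the treewidth is 3.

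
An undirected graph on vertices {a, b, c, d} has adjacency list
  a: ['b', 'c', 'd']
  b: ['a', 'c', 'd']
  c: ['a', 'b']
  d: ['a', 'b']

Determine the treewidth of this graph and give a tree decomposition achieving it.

Every bag has size at most 3, so the width is 3 − 1 = 2 and tw(G) ≤ 2. For the lower bound, the 3 vertices {a, b, d} are pairwise adjacent, and any tree decomposition puts a clique entirely inside one bag — forcing width ≥ 2. Therefore the treewidth is 2.

Treewidth 2.
One such decomposition:
Bags: B1 = {a, b, d}  B2 = {a, b, c}
Tree: B1–B2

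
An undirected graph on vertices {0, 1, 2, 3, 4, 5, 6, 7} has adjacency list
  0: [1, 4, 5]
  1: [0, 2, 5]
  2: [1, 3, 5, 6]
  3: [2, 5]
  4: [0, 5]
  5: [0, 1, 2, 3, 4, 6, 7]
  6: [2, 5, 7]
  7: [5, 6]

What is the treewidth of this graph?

2

A width-2 tree decomposition is:
Bags: B1 = {2, 5, 6}  B2 = {1, 2, 5}  B3 = {2, 3, 5}  B4 = {5, 6, 7}  B5 = {0, 1, 5}  B6 = {0, 4, 5}
Tree: B1–B2, B1–B3, B1–B4, B2–B5, B5–B6
The largest bag has 3 vertices, giving width 2; this decomposition certifies tw(G) ≤ 2. Conversely, {0, 1, 5} is a clique of size 3, and the vertices of any clique must share a bag in every tree decomposition; so some bag has ≥ 3 vertices and tw(G) ≥ 2. Combining the bounds, tw(G) = 2.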